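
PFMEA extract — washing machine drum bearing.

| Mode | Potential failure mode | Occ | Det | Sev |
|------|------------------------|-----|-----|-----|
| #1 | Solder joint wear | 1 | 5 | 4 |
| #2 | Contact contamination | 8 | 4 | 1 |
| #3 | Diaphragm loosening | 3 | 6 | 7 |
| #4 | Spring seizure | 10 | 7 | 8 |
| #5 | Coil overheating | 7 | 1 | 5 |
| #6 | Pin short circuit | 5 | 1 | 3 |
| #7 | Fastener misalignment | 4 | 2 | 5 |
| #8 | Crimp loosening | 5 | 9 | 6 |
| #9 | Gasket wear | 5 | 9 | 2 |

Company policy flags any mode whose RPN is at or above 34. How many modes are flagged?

6

RPN = Severity × Occurrence × Detection:
  #1: 4 × 1 × 5 = 20
  #2: 1 × 8 × 4 = 32
  #3: 7 × 3 × 6 = 126
  #4: 8 × 10 × 7 = 560
  #5: 5 × 7 × 1 = 35
  #6: 3 × 5 × 1 = 15
  #7: 5 × 4 × 2 = 40
  #8: 6 × 5 × 9 = 270
  #9: 2 × 5 × 9 = 90
Modes with RPN ≥ 34: #3 (126), #4 (560), #5 (35), #7 (40), #8 (270), #9 (90) → 6.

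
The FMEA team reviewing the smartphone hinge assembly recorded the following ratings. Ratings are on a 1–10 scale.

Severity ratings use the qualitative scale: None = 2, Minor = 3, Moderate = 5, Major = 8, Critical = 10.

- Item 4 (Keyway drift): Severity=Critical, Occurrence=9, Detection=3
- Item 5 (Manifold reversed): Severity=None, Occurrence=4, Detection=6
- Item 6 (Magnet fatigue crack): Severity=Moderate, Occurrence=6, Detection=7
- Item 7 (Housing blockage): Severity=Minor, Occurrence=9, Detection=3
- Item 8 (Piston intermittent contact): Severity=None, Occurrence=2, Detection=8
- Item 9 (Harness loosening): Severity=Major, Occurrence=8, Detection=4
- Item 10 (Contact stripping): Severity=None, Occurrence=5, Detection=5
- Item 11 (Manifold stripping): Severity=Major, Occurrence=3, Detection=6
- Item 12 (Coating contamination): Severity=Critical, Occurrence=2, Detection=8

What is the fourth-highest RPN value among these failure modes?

160

RPN = Severity × Occurrence × Detection:
  Item 4: 10 × 9 × 3 = 270
  Item 5: 2 × 4 × 6 = 48
  Item 6: 5 × 6 × 7 = 210
  Item 7: 3 × 9 × 3 = 81
  Item 8: 2 × 2 × 8 = 32
  Item 9: 8 × 8 × 4 = 256
  Item 10: 2 × 5 × 5 = 50
  Item 11: 8 × 3 × 6 = 144
  Item 12: 10 × 2 × 8 = 160
Sorted descending: 270, 256, 210, 160, 144, 81, 50, 48, 32.
The fourth-highest RPN is 160 (Item 12).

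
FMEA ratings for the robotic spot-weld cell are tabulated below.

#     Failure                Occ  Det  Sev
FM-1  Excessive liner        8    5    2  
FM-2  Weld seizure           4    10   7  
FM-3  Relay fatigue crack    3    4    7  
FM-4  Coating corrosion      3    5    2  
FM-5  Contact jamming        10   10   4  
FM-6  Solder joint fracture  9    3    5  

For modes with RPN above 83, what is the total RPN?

RPN = Severity × Occurrence × Detection:
  FM-1: 2 × 8 × 5 = 80
  FM-2: 7 × 4 × 10 = 280
  FM-3: 7 × 3 × 4 = 84
  FM-4: 2 × 3 × 5 = 30
  FM-5: 4 × 10 × 10 = 400
  FM-6: 5 × 9 × 3 = 135
RPN > 83: FM-2 (280), FM-3 (84), FM-5 (400), FM-6 (135).
Sum: 280 + 84 + 400 + 135 = 899.

899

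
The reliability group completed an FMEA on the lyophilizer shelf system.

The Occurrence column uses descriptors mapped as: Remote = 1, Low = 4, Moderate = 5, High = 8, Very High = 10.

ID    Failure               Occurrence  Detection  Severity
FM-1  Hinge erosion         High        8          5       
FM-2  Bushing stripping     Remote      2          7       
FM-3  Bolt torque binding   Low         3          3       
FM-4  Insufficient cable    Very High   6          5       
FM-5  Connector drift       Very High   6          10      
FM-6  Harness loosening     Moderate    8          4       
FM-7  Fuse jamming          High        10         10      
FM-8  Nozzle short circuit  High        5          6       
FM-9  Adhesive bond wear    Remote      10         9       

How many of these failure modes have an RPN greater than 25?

RPN = Severity × Occurrence × Detection:
  FM-1: 5 × 8 × 8 = 320
  FM-2: 7 × 1 × 2 = 14
  FM-3: 3 × 4 × 3 = 36
  FM-4: 5 × 10 × 6 = 300
  FM-5: 10 × 10 × 6 = 600
  FM-6: 4 × 5 × 8 = 160
  FM-7: 10 × 8 × 10 = 800
  FM-8: 6 × 8 × 5 = 240
  FM-9: 9 × 1 × 10 = 90
Modes with RPN > 25: FM-1 (320), FM-3 (36), FM-4 (300), FM-5 (600), FM-6 (160), FM-7 (800), FM-8 (240), FM-9 (90) → 8.

8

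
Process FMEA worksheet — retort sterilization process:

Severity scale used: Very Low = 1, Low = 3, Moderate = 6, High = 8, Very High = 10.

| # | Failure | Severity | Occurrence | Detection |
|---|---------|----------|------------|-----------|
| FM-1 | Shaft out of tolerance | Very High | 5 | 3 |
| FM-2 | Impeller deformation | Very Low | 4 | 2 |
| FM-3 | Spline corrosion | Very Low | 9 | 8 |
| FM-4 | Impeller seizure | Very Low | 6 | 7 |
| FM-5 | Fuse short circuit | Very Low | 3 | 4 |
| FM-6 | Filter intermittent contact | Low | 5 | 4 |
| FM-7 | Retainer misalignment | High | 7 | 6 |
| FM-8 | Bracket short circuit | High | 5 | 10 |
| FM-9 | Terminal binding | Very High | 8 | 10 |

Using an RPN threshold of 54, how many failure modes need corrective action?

RPN = Severity × Occurrence × Detection:
  FM-1: 10 × 5 × 3 = 150
  FM-2: 1 × 4 × 2 = 8
  FM-3: 1 × 9 × 8 = 72
  FM-4: 1 × 6 × 7 = 42
  FM-5: 1 × 3 × 4 = 12
  FM-6: 3 × 5 × 4 = 60
  FM-7: 8 × 7 × 6 = 336
  FM-8: 8 × 5 × 10 = 400
  FM-9: 10 × 8 × 10 = 800
Modes with RPN ≥ 54: FM-1 (150), FM-3 (72), FM-6 (60), FM-7 (336), FM-8 (400), FM-9 (800) → 6.

6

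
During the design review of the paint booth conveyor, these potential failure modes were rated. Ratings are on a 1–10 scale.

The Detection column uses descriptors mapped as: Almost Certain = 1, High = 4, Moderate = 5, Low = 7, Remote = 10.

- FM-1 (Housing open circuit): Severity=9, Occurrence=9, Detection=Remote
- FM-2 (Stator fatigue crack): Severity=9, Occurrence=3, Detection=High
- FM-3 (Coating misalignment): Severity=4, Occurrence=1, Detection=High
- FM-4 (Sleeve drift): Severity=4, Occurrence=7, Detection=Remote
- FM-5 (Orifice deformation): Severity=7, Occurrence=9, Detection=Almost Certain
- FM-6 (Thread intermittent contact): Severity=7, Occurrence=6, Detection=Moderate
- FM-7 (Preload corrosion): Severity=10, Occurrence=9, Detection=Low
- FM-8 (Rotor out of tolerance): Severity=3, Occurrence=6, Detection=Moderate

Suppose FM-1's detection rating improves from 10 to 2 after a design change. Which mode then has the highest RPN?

FM-7

RPN = Severity × Occurrence × Detection:
  FM-1: 9 × 9 × 10 = 810
  FM-2: 9 × 3 × 4 = 108
  FM-3: 4 × 1 × 4 = 16
  FM-4: 4 × 7 × 10 = 280
  FM-5: 7 × 9 × 1 = 63
  FM-6: 7 × 6 × 5 = 210
  FM-7: 10 × 9 × 7 = 630
  FM-8: 3 × 6 × 5 = 90
After action: FM-1 → 9 × 9 × 2 = 162.
Revised RPNs: FM-7=630, FM-4=280, FM-6=210, FM-1=162, FM-2=108, FM-8=90, FM-5=63, FM-3=16.
Highest is now FM-7 (630).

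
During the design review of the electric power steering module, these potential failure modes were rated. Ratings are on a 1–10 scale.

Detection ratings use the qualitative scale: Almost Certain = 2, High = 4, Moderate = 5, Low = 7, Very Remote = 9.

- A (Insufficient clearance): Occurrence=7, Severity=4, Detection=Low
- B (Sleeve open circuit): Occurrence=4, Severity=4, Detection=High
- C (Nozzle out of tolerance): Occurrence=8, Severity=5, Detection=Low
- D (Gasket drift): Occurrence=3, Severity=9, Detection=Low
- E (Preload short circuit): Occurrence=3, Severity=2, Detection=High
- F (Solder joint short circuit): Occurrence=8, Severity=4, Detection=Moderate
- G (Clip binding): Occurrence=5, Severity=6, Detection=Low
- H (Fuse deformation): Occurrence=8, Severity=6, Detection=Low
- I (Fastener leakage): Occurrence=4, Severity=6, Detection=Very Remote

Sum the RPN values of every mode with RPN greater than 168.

RPN = Severity × Occurrence × Detection:
  A: 4 × 7 × 7 = 196
  B: 4 × 4 × 4 = 64
  C: 5 × 8 × 7 = 280
  D: 9 × 3 × 7 = 189
  E: 2 × 3 × 4 = 24
  F: 4 × 8 × 5 = 160
  G: 6 × 5 × 7 = 210
  H: 6 × 8 × 7 = 336
  I: 6 × 4 × 9 = 216
RPN > 168: A (196), C (280), D (189), G (210), H (336), I (216).
Sum: 196 + 280 + 189 + 210 + 336 + 216 = 1427.

1427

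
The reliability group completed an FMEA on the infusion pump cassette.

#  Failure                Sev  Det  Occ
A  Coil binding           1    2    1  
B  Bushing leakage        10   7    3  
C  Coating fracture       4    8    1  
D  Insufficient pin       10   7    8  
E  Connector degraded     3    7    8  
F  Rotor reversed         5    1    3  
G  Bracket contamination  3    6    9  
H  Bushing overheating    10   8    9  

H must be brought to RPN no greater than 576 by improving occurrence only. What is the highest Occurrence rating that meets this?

H: S=10, O=9, D=8 → current RPN = 720.
Fixed product = 80. Need 80 × O ≤ 576, so O ≤ 576/80 = 7.20.
Maximum integer Occurrence rating = 7 (gives RPN 560; O=8 would give 640 > 576).

7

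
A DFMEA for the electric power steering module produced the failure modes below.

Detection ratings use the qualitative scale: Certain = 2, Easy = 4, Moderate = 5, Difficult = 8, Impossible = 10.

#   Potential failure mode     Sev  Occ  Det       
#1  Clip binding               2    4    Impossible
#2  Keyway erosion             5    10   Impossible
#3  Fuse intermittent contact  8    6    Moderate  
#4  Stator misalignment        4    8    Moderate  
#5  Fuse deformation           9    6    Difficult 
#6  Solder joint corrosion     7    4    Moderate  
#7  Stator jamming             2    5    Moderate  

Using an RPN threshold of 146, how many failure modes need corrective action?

4

RPN = Severity × Occurrence × Detection:
  #1: 2 × 4 × 10 = 80
  #2: 5 × 10 × 10 = 500
  #3: 8 × 6 × 5 = 240
  #4: 4 × 8 × 5 = 160
  #5: 9 × 6 × 8 = 432
  #6: 7 × 4 × 5 = 140
  #7: 2 × 5 × 5 = 50
Modes with RPN ≥ 146: #2 (500), #3 (240), #4 (160), #5 (432) → 4.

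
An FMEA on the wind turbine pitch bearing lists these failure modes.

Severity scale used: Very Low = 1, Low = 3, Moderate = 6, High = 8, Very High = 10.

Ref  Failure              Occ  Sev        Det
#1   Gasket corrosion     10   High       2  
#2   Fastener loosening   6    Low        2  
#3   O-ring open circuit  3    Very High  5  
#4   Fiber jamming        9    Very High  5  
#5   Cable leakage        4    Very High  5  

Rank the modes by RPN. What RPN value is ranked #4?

150

RPN = Severity × Occurrence × Detection:
  #1: 8 × 10 × 2 = 160
  #2: 3 × 6 × 2 = 36
  #3: 10 × 3 × 5 = 150
  #4: 10 × 9 × 5 = 450
  #5: 10 × 4 × 5 = 200
Sorted descending: 450, 200, 160, 150, 36.
The fourth-highest RPN is 150 (#3).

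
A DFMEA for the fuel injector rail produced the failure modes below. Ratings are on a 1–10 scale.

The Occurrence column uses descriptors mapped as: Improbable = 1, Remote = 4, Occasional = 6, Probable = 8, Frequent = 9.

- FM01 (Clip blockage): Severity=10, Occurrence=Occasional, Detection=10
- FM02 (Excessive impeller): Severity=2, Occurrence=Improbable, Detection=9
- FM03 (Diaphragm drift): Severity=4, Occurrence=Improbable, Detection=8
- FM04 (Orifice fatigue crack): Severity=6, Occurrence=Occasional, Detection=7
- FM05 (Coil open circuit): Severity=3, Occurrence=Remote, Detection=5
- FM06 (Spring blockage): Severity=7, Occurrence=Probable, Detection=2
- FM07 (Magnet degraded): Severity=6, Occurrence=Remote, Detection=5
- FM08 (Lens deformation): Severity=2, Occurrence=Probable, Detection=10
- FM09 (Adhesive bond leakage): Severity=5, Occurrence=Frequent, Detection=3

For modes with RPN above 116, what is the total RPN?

RPN = Severity × Occurrence × Detection:
  FM01: 10 × 6 × 10 = 600
  FM02: 2 × 1 × 9 = 18
  FM03: 4 × 1 × 8 = 32
  FM04: 6 × 6 × 7 = 252
  FM05: 3 × 4 × 5 = 60
  FM06: 7 × 8 × 2 = 112
  FM07: 6 × 4 × 5 = 120
  FM08: 2 × 8 × 10 = 160
  FM09: 5 × 9 × 3 = 135
RPN > 116: FM01 (600), FM04 (252), FM07 (120), FM08 (160), FM09 (135).
Sum: 600 + 252 + 120 + 160 + 135 = 1267.

1267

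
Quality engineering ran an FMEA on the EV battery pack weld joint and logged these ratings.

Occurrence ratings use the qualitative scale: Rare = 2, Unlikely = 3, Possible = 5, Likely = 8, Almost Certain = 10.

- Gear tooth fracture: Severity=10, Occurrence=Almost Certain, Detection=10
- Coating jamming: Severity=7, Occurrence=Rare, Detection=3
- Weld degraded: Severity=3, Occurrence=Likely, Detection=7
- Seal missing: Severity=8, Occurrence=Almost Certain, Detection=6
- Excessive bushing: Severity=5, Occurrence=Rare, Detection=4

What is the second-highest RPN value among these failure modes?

480

RPN = Severity × Occurrence × Detection:
  Gear tooth fracture: 10 × 10 × 10 = 1000
  Coating jamming: 7 × 2 × 3 = 42
  Weld degraded: 3 × 8 × 7 = 168
  Seal missing: 8 × 10 × 6 = 480
  Excessive bushing: 5 × 2 × 4 = 40
Sorted descending: 1000, 480, 168, 42, 40.
The second-highest RPN is 480 (Seal missing).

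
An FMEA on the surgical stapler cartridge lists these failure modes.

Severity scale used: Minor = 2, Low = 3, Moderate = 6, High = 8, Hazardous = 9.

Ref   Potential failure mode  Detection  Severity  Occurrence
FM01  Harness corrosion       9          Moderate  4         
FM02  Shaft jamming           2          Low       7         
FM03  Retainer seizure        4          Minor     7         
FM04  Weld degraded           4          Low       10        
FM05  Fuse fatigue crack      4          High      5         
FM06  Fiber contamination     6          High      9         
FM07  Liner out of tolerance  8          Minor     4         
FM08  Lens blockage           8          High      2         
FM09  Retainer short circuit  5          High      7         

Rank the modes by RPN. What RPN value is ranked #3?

216

RPN = Severity × Occurrence × Detection:
  FM01: 6 × 4 × 9 = 216
  FM02: 3 × 7 × 2 = 42
  FM03: 2 × 7 × 4 = 56
  FM04: 3 × 10 × 4 = 120
  FM05: 8 × 5 × 4 = 160
  FM06: 8 × 9 × 6 = 432
  FM07: 2 × 4 × 8 = 64
  FM08: 8 × 2 × 8 = 128
  FM09: 8 × 7 × 5 = 280
Sorted descending: 432, 280, 216, 160, 128, 120, 64, 56, 42.
The third-highest RPN is 216 (FM01).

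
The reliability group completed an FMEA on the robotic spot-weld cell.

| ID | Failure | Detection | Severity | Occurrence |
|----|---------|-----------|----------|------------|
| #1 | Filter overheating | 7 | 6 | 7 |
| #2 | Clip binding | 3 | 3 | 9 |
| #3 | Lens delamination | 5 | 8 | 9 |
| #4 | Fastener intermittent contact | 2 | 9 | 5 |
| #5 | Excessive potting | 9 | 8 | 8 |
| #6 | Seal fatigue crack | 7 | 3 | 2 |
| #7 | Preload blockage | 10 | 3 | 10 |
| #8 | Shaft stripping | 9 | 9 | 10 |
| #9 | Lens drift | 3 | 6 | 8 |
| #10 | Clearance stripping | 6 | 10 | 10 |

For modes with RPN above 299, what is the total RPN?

RPN = Severity × Occurrence × Detection:
  #1: 6 × 7 × 7 = 294
  #2: 3 × 9 × 3 = 81
  #3: 8 × 9 × 5 = 360
  #4: 9 × 5 × 2 = 90
  #5: 8 × 8 × 9 = 576
  #6: 3 × 2 × 7 = 42
  #7: 3 × 10 × 10 = 300
  #8: 9 × 10 × 9 = 810
  #9: 6 × 8 × 3 = 144
  #10: 10 × 10 × 6 = 600
RPN > 299: #3 (360), #5 (576), #7 (300), #8 (810), #10 (600).
Sum: 360 + 576 + 300 + 810 + 600 = 2646.

2646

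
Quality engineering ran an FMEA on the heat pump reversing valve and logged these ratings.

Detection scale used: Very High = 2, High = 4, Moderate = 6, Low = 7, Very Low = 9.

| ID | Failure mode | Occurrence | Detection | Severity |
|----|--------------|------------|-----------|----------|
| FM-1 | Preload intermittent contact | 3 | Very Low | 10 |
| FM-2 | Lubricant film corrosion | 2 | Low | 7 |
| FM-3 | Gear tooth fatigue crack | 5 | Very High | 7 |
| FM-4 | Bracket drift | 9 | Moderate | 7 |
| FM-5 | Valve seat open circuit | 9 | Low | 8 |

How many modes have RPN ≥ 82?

RPN = Severity × Occurrence × Detection:
  FM-1: 10 × 3 × 9 = 270
  FM-2: 7 × 2 × 7 = 98
  FM-3: 7 × 5 × 2 = 70
  FM-4: 7 × 9 × 6 = 378
  FM-5: 8 × 9 × 7 = 504
Modes with RPN ≥ 82: FM-1 (270), FM-2 (98), FM-4 (378), FM-5 (504) → 4.

4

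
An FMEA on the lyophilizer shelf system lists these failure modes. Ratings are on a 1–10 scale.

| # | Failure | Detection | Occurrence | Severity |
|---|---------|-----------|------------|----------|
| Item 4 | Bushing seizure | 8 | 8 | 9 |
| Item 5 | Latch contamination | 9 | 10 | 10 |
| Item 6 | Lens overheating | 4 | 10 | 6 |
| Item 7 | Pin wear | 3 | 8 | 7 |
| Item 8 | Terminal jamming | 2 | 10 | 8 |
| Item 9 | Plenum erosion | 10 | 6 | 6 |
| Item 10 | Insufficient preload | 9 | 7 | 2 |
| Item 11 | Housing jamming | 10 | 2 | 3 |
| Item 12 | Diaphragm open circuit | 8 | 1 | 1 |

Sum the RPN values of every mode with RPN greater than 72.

RPN = Severity × Occurrence × Detection:
  Item 4: 9 × 8 × 8 = 576
  Item 5: 10 × 10 × 9 = 900
  Item 6: 6 × 10 × 4 = 240
  Item 7: 7 × 8 × 3 = 168
  Item 8: 8 × 10 × 2 = 160
  Item 9: 6 × 6 × 10 = 360
  Item 10: 2 × 7 × 9 = 126
  Item 11: 3 × 2 × 10 = 60
  Item 12: 1 × 1 × 8 = 8
RPN > 72: Item 4 (576), Item 5 (900), Item 6 (240), Item 7 (168), Item 8 (160), Item 9 (360), Item 10 (126).
Sum: 576 + 900 + 240 + 168 + 160 + 360 + 126 = 2530.

2530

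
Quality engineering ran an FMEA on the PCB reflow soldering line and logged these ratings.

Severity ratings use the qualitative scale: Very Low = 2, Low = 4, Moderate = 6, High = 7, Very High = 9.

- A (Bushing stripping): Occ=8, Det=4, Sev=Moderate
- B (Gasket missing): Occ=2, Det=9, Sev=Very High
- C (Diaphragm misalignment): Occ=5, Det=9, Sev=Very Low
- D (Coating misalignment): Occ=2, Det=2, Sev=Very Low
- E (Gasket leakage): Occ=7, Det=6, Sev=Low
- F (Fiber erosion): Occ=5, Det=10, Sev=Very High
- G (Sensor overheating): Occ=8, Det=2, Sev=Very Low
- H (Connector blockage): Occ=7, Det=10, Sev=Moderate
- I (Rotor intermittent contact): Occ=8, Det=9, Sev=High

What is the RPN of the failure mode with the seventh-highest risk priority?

RPN = Severity × Occurrence × Detection:
  A: 6 × 8 × 4 = 192
  B: 9 × 2 × 9 = 162
  C: 2 × 5 × 9 = 90
  D: 2 × 2 × 2 = 8
  E: 4 × 7 × 6 = 168
  F: 9 × 5 × 10 = 450
  G: 2 × 8 × 2 = 32
  H: 6 × 7 × 10 = 420
  I: 7 × 8 × 9 = 504
Sorted descending: 504, 450, 420, 192, 168, 162, 90, 32, 8.
The seventh-highest RPN is 90 (C).

90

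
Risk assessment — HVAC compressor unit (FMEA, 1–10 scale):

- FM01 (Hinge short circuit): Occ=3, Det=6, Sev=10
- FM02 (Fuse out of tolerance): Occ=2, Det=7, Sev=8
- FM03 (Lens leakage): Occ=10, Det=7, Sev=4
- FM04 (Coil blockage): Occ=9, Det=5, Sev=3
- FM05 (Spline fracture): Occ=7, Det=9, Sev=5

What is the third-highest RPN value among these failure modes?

180

RPN = Severity × Occurrence × Detection:
  FM01: 10 × 3 × 6 = 180
  FM02: 8 × 2 × 7 = 112
  FM03: 4 × 10 × 7 = 280
  FM04: 3 × 9 × 5 = 135
  FM05: 5 × 7 × 9 = 315
Sorted descending: 315, 280, 180, 135, 112.
The third-highest RPN is 180 (FM01).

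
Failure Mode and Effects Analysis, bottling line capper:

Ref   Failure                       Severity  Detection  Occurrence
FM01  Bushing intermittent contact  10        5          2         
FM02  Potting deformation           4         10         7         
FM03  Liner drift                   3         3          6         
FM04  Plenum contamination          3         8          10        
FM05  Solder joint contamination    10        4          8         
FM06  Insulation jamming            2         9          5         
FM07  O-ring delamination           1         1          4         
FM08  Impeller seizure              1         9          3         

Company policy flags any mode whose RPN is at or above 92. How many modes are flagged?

4

RPN = Severity × Occurrence × Detection:
  FM01: 10 × 2 × 5 = 100
  FM02: 4 × 7 × 10 = 280
  FM03: 3 × 6 × 3 = 54
  FM04: 3 × 10 × 8 = 240
  FM05: 10 × 8 × 4 = 320
  FM06: 2 × 5 × 9 = 90
  FM07: 1 × 4 × 1 = 4
  FM08: 1 × 3 × 9 = 27
Modes with RPN ≥ 92: FM01 (100), FM02 (280), FM04 (240), FM05 (320) → 4.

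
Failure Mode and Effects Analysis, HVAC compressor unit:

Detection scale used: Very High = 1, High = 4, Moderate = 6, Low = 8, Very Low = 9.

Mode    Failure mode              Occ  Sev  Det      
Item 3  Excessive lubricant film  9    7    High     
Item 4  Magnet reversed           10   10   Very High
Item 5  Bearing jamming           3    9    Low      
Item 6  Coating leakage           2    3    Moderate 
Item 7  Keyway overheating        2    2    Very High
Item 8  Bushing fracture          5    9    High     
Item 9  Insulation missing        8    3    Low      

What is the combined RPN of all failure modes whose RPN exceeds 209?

RPN = Severity × Occurrence × Detection:
  Item 3: 7 × 9 × 4 = 252
  Item 4: 10 × 10 × 1 = 100
  Item 5: 9 × 3 × 8 = 216
  Item 6: 3 × 2 × 6 = 36
  Item 7: 2 × 2 × 1 = 4
  Item 8: 9 × 5 × 4 = 180
  Item 9: 3 × 8 × 8 = 192
RPN > 209: Item 3 (252), Item 5 (216).
Sum: 252 + 216 = 468.

468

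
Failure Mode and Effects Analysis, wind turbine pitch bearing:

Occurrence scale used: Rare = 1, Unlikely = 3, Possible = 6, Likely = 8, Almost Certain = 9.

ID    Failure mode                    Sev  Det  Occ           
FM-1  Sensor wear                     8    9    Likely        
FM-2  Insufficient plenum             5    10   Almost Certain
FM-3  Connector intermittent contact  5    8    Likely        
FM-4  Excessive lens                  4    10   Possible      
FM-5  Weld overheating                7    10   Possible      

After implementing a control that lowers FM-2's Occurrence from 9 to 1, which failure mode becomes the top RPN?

RPN = Severity × Occurrence × Detection:
  FM-1: 8 × 8 × 9 = 576
  FM-2: 5 × 9 × 10 = 450
  FM-3: 5 × 8 × 8 = 320
  FM-4: 4 × 6 × 10 = 240
  FM-5: 7 × 6 × 10 = 420
After action: FM-2 → 5 × 1 × 10 = 50.
Revised RPNs: FM-1=576, FM-5=420, FM-3=320, FM-4=240, FM-2=50.
Highest is now FM-1 (576).

FM-1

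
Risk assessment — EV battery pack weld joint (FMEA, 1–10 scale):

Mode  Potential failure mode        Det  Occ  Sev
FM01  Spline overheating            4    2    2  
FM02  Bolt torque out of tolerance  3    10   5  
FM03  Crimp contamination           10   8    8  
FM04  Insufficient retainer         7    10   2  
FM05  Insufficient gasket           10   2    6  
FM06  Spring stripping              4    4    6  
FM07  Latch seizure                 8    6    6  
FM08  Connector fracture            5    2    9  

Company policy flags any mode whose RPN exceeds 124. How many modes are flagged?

4

RPN = Severity × Occurrence × Detection:
  FM01: 2 × 2 × 4 = 16
  FM02: 5 × 10 × 3 = 150
  FM03: 8 × 8 × 10 = 640
  FM04: 2 × 10 × 7 = 140
  FM05: 6 × 2 × 10 = 120
  FM06: 6 × 4 × 4 = 96
  FM07: 6 × 6 × 8 = 288
  FM08: 9 × 2 × 5 = 90
Modes with RPN > 124: FM02 (150), FM03 (640), FM04 (140), FM07 (288) → 4.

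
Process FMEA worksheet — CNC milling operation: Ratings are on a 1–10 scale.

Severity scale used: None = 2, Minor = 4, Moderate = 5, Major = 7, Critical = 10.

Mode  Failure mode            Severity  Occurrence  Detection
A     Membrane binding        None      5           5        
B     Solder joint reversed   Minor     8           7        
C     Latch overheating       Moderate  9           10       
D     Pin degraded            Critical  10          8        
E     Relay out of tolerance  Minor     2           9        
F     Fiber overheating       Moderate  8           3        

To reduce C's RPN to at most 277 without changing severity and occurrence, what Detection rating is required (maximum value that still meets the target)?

C: S=5, O=9, D=10 → current RPN = 450.
Fixed product = 45. Need 45 × D ≤ 277, so D ≤ 277/45 = 6.16.
Maximum integer Detection rating = 6 (gives RPN 270; D=7 would give 315 > 277).

6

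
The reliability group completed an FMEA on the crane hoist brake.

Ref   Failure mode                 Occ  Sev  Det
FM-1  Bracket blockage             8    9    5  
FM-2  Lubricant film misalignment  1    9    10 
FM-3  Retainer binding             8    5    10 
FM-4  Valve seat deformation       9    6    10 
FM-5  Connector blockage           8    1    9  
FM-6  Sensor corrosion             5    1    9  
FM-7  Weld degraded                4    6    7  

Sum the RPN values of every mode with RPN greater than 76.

RPN = Severity × Occurrence × Detection:
  FM-1: 9 × 8 × 5 = 360
  FM-2: 9 × 1 × 10 = 90
  FM-3: 5 × 8 × 10 = 400
  FM-4: 6 × 9 × 10 = 540
  FM-5: 1 × 8 × 9 = 72
  FM-6: 1 × 5 × 9 = 45
  FM-7: 6 × 4 × 7 = 168
RPN > 76: FM-1 (360), FM-2 (90), FM-3 (400), FM-4 (540), FM-7 (168).
Sum: 360 + 90 + 400 + 540 + 168 = 1558.

1558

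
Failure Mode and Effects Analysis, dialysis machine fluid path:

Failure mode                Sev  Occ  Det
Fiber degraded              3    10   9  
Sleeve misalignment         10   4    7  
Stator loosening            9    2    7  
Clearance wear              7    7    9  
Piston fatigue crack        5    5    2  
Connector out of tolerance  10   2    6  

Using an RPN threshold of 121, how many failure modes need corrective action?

4

RPN = Severity × Occurrence × Detection:
  Fiber degraded: 3 × 10 × 9 = 270
  Sleeve misalignment: 10 × 4 × 7 = 280
  Stator loosening: 9 × 2 × 7 = 126
  Clearance wear: 7 × 7 × 9 = 441
  Piston fatigue crack: 5 × 5 × 2 = 50
  Connector out of tolerance: 10 × 2 × 6 = 120
Modes with RPN ≥ 121: Fiber degraded (270), Sleeve misalignment (280), Stator loosening (126), Clearance wear (441) → 4.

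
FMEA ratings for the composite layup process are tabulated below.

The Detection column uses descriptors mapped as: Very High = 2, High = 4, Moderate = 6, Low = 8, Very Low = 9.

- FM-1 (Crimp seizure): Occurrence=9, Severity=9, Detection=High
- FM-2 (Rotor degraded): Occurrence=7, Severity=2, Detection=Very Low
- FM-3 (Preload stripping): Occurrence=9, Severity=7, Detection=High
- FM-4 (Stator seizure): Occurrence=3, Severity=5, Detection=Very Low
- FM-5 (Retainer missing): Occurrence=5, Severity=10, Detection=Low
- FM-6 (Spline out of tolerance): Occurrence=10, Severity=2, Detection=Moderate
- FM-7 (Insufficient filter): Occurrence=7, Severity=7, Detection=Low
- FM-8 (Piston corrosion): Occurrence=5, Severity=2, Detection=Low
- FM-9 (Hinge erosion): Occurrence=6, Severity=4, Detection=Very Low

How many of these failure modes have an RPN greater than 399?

RPN = Severity × Occurrence × Detection:
  FM-1: 9 × 9 × 4 = 324
  FM-2: 2 × 7 × 9 = 126
  FM-3: 7 × 9 × 4 = 252
  FM-4: 5 × 3 × 9 = 135
  FM-5: 10 × 5 × 8 = 400
  FM-6: 2 × 10 × 6 = 120
  FM-7: 7 × 7 × 8 = 392
  FM-8: 2 × 5 × 8 = 80
  FM-9: 4 × 6 × 9 = 216
Modes with RPN > 399: FM-5 (400) → 1.

1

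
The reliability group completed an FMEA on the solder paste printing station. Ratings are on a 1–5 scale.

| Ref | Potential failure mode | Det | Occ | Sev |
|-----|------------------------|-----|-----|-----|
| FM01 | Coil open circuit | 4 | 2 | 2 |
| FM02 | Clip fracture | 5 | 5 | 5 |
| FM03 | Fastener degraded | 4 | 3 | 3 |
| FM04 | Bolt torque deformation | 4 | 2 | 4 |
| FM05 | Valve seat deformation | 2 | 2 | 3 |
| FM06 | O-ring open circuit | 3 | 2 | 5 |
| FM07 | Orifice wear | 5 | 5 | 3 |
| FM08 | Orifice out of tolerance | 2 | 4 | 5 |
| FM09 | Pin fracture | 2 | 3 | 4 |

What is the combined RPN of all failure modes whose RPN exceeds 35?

RPN = Severity × Occurrence × Detection:
  FM01: 2 × 2 × 4 = 16
  FM02: 5 × 5 × 5 = 125
  FM03: 3 × 3 × 4 = 36
  FM04: 4 × 2 × 4 = 32
  FM05: 3 × 2 × 2 = 12
  FM06: 5 × 2 × 3 = 30
  FM07: 3 × 5 × 5 = 75
  FM08: 5 × 4 × 2 = 40
  FM09: 4 × 3 × 2 = 24
RPN > 35: FM02 (125), FM03 (36), FM07 (75), FM08 (40).
Sum: 125 + 36 + 75 + 40 = 276.

276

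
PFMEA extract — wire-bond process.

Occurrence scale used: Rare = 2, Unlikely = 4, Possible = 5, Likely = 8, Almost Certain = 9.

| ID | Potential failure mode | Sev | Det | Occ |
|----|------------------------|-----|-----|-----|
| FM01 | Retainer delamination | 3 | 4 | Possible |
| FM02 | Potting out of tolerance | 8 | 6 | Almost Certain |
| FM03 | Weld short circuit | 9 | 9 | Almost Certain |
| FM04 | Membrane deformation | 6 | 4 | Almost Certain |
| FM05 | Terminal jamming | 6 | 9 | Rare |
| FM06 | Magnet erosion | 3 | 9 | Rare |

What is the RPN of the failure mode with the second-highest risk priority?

RPN = Severity × Occurrence × Detection:
  FM01: 3 × 5 × 4 = 60
  FM02: 8 × 9 × 6 = 432
  FM03: 9 × 9 × 9 = 729
  FM04: 6 × 9 × 4 = 216
  FM05: 6 × 2 × 9 = 108
  FM06: 3 × 2 × 9 = 54
Sorted descending: 729, 432, 216, 108, 60, 54.
The second-highest RPN is 432 (FM02).

432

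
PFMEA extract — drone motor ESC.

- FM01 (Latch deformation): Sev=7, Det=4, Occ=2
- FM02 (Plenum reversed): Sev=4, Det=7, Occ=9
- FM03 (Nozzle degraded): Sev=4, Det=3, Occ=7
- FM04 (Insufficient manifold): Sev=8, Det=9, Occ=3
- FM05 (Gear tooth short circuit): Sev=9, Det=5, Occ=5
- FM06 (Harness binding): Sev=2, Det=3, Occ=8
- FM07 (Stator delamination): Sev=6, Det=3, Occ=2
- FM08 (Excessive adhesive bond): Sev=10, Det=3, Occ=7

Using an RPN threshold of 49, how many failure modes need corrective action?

6

RPN = Severity × Occurrence × Detection:
  FM01: 7 × 2 × 4 = 56
  FM02: 4 × 9 × 7 = 252
  FM03: 4 × 7 × 3 = 84
  FM04: 8 × 3 × 9 = 216
  FM05: 9 × 5 × 5 = 225
  FM06: 2 × 8 × 3 = 48
  FM07: 6 × 2 × 3 = 36
  FM08: 10 × 7 × 3 = 210
Modes with RPN ≥ 49: FM01 (56), FM02 (252), FM03 (84), FM04 (216), FM05 (225), FM08 (210) → 6.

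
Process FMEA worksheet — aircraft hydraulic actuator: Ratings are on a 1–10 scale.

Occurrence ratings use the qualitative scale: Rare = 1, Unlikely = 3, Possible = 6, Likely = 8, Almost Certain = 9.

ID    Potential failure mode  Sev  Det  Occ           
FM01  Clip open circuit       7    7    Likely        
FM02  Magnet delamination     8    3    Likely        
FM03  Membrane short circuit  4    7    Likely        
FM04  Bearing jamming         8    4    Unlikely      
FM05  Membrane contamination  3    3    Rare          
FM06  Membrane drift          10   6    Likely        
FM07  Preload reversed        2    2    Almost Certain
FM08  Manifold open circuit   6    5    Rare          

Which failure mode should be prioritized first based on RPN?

RPN = Severity × Occurrence × Detection:
  FM01: 7 × 8 × 7 = 392
  FM02: 8 × 8 × 3 = 192
  FM03: 4 × 8 × 7 = 224
  FM04: 8 × 3 × 4 = 96
  FM05: 3 × 1 × 3 = 9
  FM06: 10 × 8 × 6 = 480
  FM07: 2 × 9 × 2 = 36
  FM08: 6 × 1 × 5 = 30
Highest RPN is 480 → FM06.

FM06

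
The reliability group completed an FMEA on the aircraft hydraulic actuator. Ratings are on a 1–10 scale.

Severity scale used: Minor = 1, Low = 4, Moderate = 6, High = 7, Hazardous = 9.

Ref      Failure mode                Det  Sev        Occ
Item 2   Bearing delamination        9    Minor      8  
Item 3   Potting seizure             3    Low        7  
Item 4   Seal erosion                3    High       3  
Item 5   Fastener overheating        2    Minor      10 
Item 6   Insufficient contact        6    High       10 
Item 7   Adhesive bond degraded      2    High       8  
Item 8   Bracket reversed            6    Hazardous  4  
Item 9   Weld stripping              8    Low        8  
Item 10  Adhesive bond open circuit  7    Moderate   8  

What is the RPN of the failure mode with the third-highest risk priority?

256

RPN = Severity × Occurrence × Detection:
  Item 2: 1 × 8 × 9 = 72
  Item 3: 4 × 7 × 3 = 84
  Item 4: 7 × 3 × 3 = 63
  Item 5: 1 × 10 × 2 = 20
  Item 6: 7 × 10 × 6 = 420
  Item 7: 7 × 8 × 2 = 112
  Item 8: 9 × 4 × 6 = 216
  Item 9: 4 × 8 × 8 = 256
  Item 10: 6 × 8 × 7 = 336
Sorted descending: 420, 336, 256, 216, 112, 84, 72, 63, 20.
The third-highest RPN is 256 (Item 9).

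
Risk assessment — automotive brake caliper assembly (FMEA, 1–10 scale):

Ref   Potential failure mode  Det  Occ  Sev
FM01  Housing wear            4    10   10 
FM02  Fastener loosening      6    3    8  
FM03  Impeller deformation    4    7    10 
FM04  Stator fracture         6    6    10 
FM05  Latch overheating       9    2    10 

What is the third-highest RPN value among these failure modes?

RPN = Severity × Occurrence × Detection:
  FM01: 10 × 10 × 4 = 400
  FM02: 8 × 3 × 6 = 144
  FM03: 10 × 7 × 4 = 280
  FM04: 10 × 6 × 6 = 360
  FM05: 10 × 2 × 9 = 180
Sorted descending: 400, 360, 280, 180, 144.
The third-highest RPN is 280 (FM03).

280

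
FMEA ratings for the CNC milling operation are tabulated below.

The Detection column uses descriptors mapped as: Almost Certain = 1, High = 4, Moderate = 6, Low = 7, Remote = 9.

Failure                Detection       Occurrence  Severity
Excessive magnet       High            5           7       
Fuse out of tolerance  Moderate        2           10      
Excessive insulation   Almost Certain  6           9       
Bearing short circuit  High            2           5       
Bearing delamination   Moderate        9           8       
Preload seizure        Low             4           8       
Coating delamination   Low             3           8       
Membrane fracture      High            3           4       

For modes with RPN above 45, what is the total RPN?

RPN = Severity × Occurrence × Detection:
  Excessive magnet: 7 × 5 × 4 = 140
  Fuse out of tolerance: 10 × 2 × 6 = 120
  Excessive insulation: 9 × 6 × 1 = 54
  Bearing short circuit: 5 × 2 × 4 = 40
  Bearing delamination: 8 × 9 × 6 = 432
  Preload seizure: 8 × 4 × 7 = 224
  Coating delamination: 8 × 3 × 7 = 168
  Membrane fracture: 4 × 3 × 4 = 48
RPN > 45: Excessive magnet (140), Fuse out of tolerance (120), Excessive insulation (54), Bearing delamination (432), Preload seizure (224), Coating delamination (168), Membrane fracture (48).
Sum: 140 + 120 + 54 + 432 + 224 + 168 + 48 = 1186.

1186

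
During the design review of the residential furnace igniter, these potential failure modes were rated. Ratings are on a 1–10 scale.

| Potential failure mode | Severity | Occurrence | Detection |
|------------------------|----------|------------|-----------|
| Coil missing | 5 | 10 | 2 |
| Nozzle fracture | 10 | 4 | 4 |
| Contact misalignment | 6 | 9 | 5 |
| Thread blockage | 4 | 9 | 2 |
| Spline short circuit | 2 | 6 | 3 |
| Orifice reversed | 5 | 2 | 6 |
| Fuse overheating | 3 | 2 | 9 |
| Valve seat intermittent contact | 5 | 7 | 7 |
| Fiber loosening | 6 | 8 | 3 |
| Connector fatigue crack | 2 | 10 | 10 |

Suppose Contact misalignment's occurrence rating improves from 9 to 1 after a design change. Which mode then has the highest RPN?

RPN = Severity × Occurrence × Detection:
  Coil missing: 5 × 10 × 2 = 100
  Nozzle fracture: 10 × 4 × 4 = 160
  Contact misalignment: 6 × 9 × 5 = 270
  Thread blockage: 4 × 9 × 2 = 72
  Spline short circuit: 2 × 6 × 3 = 36
  Orifice reversed: 5 × 2 × 6 = 60
  Fuse overheating: 3 × 2 × 9 = 54
  Valve seat intermittent contact: 5 × 7 × 7 = 245
  Fiber loosening: 6 × 8 × 3 = 144
  Connector fatigue crack: 2 × 10 × 10 = 200
After action: Contact misalignment → 6 × 1 × 5 = 30.
Revised RPNs: Valve seat intermittent contact=245, Connector fatigue crack=200, Nozzle fracture=160, Fiber loosening=144, Coil missing=100, Thread blockage=72, Orifice reversed=60, Fuse overheating=54, Spline short circuit=36, Contact misalignment=30.
Highest is now Valve seat intermittent contact (245).

Valve seat intermittent contact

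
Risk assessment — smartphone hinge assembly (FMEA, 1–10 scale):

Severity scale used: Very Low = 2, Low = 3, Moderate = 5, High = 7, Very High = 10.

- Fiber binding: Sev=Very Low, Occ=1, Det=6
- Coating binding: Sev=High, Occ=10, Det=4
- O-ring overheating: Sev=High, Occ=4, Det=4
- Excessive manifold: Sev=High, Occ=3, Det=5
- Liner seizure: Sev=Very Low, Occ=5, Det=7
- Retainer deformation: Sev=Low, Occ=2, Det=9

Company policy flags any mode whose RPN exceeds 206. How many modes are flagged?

RPN = Severity × Occurrence × Detection:
  Fiber binding: 2 × 1 × 6 = 12
  Coating binding: 7 × 10 × 4 = 280
  O-ring overheating: 7 × 4 × 4 = 112
  Excessive manifold: 7 × 3 × 5 = 105
  Liner seizure: 2 × 5 × 7 = 70
  Retainer deformation: 3 × 2 × 9 = 54
Modes with RPN > 206: Coating binding (280) → 1.

1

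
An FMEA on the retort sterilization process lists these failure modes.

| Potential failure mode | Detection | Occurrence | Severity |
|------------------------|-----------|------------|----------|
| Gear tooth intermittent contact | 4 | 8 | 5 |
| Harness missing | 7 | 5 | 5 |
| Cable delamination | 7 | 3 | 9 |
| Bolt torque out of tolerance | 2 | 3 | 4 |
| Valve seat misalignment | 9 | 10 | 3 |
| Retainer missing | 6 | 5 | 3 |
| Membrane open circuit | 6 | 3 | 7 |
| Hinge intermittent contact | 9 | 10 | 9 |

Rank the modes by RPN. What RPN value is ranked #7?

RPN = Severity × Occurrence × Detection:
  Gear tooth intermittent contact: 5 × 8 × 4 = 160
  Harness missing: 5 × 5 × 7 = 175
  Cable delamination: 9 × 3 × 7 = 189
  Bolt torque out of tolerance: 4 × 3 × 2 = 24
  Valve seat misalignment: 3 × 10 × 9 = 270
  Retainer missing: 3 × 5 × 6 = 90
  Membrane open circuit: 7 × 3 × 6 = 126
  Hinge intermittent contact: 9 × 10 × 9 = 810
Sorted descending: 810, 270, 189, 175, 160, 126, 90, 24.
The seventh-highest RPN is 90 (Retainer missing).

90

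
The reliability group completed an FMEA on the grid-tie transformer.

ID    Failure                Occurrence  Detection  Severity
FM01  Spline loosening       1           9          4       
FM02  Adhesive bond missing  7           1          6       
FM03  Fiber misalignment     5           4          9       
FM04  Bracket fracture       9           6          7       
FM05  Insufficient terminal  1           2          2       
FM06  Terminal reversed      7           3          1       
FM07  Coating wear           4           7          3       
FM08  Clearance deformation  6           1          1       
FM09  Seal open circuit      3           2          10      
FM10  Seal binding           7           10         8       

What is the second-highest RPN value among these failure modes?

378

RPN = Severity × Occurrence × Detection:
  FM01: 4 × 1 × 9 = 36
  FM02: 6 × 7 × 1 = 42
  FM03: 9 × 5 × 4 = 180
  FM04: 7 × 9 × 6 = 378
  FM05: 2 × 1 × 2 = 4
  FM06: 1 × 7 × 3 = 21
  FM07: 3 × 4 × 7 = 84
  FM08: 1 × 6 × 1 = 6
  FM09: 10 × 3 × 2 = 60
  FM10: 8 × 7 × 10 = 560
Sorted descending: 560, 378, 180, 84, 60, 42, 36, 21, 6, 4.
The second-highest RPN is 378 (FM04).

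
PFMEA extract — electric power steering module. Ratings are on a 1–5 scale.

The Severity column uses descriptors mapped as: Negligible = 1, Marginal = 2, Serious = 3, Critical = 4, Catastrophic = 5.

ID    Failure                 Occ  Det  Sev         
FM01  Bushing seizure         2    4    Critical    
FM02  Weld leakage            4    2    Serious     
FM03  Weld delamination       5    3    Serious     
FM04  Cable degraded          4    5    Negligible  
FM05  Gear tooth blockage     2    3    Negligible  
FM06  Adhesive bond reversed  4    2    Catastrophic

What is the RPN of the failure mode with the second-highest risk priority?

RPN = Severity × Occurrence × Detection:
  FM01: 4 × 2 × 4 = 32
  FM02: 3 × 4 × 2 = 24
  FM03: 3 × 5 × 3 = 45
  FM04: 1 × 4 × 5 = 20
  FM05: 1 × 2 × 3 = 6
  FM06: 5 × 4 × 2 = 40
Sorted descending: 45, 40, 32, 24, 20, 6.
The second-highest RPN is 40 (FM06).

40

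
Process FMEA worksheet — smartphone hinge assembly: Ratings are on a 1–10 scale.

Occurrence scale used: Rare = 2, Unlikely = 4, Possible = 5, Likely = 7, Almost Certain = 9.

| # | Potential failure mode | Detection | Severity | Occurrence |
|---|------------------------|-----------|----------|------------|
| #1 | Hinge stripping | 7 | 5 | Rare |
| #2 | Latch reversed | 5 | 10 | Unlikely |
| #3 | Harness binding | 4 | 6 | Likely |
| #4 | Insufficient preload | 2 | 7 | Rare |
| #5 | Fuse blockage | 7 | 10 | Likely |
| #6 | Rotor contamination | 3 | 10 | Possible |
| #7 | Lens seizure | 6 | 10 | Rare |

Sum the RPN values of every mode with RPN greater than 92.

1128

RPN = Severity × Occurrence × Detection:
  #1: 5 × 2 × 7 = 70
  #2: 10 × 4 × 5 = 200
  #3: 6 × 7 × 4 = 168
  #4: 7 × 2 × 2 = 28
  #5: 10 × 7 × 7 = 490
  #6: 10 × 5 × 3 = 150
  #7: 10 × 2 × 6 = 120
RPN > 92: #2 (200), #3 (168), #5 (490), #6 (150), #7 (120).
Sum: 200 + 168 + 490 + 150 + 120 = 1128.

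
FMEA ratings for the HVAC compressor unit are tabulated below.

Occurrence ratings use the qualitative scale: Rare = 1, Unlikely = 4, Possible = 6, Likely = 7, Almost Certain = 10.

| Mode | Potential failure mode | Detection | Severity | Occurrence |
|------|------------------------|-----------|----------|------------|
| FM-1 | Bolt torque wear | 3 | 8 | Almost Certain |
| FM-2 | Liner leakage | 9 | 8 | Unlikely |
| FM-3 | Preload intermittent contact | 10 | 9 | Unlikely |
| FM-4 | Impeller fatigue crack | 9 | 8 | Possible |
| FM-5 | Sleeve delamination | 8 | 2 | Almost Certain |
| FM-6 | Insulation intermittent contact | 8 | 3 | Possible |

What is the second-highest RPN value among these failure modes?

360

RPN = Severity × Occurrence × Detection:
  FM-1: 8 × 10 × 3 = 240
  FM-2: 8 × 4 × 9 = 288
  FM-3: 9 × 4 × 10 = 360
  FM-4: 8 × 6 × 9 = 432
  FM-5: 2 × 10 × 8 = 160
  FM-6: 3 × 6 × 8 = 144
Sorted descending: 432, 360, 288, 240, 160, 144.
The second-highest RPN is 360 (FM-3).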